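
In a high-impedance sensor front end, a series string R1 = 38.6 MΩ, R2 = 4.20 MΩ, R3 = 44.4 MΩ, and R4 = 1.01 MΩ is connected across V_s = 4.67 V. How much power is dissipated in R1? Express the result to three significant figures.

P ≈ 0.108 µW

Series current I = V_s/ΣR = 4.67/88.21 = 0.05294 µA.
P(R1) = I²·R1 = (0.05294)² × 38.6 = 0.1082 µW.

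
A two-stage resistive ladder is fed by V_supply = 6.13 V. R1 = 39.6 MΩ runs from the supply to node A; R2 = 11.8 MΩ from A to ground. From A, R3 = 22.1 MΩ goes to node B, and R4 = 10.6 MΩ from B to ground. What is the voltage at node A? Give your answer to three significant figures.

Looking into the second stage from A: R3 + R4 = 32.70 MΩ appears in parallel with R2.
Effective lower resistance at A: R2 ‖ 32.70 = 8.671 MΩ.
So V_A = 6.13 × 0.1796 = 1.101 V.

V_A ≈ 1.10 V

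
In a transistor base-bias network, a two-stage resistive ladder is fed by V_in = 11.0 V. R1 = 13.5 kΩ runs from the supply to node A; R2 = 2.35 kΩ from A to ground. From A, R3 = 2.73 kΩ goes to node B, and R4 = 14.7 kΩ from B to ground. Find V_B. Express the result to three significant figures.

Node A sees R2 in parallel with the series input of stage 2, R3 + R4 = 17.43 kΩ.
Effective lower resistance at A: R2 ‖ 17.43 = 2.071 kΩ.
First divider: V_A = V_in · 2.071/(13.5 + 2.071) = 1.463 V.
Then the unloaded second divider: V_B = V_A × R4/(R3+R4) = 1.463 × 0.8434 = 1.234 V.

V_B ≈ 1.23 V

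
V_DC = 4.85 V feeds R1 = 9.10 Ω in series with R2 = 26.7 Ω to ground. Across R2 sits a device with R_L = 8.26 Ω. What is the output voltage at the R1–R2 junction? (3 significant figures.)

R2 ‖ R_L = (26.7 × 8.26)/(26.7 + 8.26) = 6.308 Ω.
Now apply the divider: V_out = 4.85 × 0.4094 = 1.986 V.
(Unloaded it would be 3.62 V; the load pulls it down.)

V_out ≈ 1.99 V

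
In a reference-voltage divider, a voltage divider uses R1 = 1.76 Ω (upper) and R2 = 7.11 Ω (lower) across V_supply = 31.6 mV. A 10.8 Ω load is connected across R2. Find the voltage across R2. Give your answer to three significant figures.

First combine the lower leg with the load: R2 ‖ R_L = 4.287 Ω.
Voltage divider with the loaded lower leg: V_out = 31.6 × 4.287/(1.76 + 4.287) = 31.6 × 0.7090 = 22.40 mV.

V_out ≈ 22.4 mV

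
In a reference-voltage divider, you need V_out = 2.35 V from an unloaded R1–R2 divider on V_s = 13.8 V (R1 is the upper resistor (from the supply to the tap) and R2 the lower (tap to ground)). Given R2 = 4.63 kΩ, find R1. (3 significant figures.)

R1 ≈ 22.6 kΩ

V_out/V_s = R2/(R1+R2) = 0.1703.
R1 = R2·(1/k − 1) = 4.63 × 4.872 = 22.56 kΩ.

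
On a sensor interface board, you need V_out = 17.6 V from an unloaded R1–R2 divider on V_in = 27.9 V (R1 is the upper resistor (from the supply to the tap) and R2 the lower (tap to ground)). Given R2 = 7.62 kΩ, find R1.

R1 ≈ 4.46 kΩ

V_out/V_in = R2/(R1+R2) = 0.6308.
R1 = R2·(1/k − 1) = 7.62 × 0.5852 = 4.459 kΩ.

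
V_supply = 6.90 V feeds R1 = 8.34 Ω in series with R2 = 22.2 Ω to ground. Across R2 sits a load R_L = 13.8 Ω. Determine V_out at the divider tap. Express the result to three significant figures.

V_out ≈ 3.48 V

R2 ‖ R_L = (22.2 × 13.8)/(22.2 + 13.8) = 8.510 Ω.
Now apply the divider: V_out = 6.90 × 0.5050 = 3.485 V.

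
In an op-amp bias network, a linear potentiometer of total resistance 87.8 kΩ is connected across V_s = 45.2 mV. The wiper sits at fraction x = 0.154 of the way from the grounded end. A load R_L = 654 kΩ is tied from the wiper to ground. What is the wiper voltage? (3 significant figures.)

The pot divides into 74.28 kΩ above the wiper and 13.52 kΩ below.
Lower segment in parallel with the load: 13.52 ‖ 654 = 13.25 kΩ.
Then V_out = V_s · 13.25/(74.28 + 13.25) = 6.841 mV.

V_out ≈ 6.84 mV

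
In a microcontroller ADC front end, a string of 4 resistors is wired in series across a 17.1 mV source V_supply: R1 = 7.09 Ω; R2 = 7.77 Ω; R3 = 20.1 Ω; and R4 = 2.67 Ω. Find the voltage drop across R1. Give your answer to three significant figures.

V ≈ 3.22 mV

Series total: ΣR = 7.09 + 7.77 + 20.1 + 2.67 = 37.63 Ω.
Voltage divider: V = V_supply · (7.090 / 37.63) = 17.1 × 0.1884 = 3.222 mV.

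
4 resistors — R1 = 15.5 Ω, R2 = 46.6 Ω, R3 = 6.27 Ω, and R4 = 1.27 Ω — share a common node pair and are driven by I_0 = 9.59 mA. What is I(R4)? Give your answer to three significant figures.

Conductances: ΣG = 1/15.5 + 1/46.6 + 1/6.27 + 1/1.27 = 1.033 (1/Ω).
By the current-divider rule, I = I_0 · G_k/ΣG = 9.59 × 0.7623 = 7.311 mA.

I ≈ 7.31 mA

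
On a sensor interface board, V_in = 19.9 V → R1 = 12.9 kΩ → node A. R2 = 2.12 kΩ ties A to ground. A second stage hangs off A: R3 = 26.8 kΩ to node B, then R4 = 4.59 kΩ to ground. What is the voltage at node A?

The second stage (R3 + R4 = 31.39 kΩ) loads node A in parallel with R2.
R2 ‖ (R3+R4) = 1.986 kΩ.
V_A = 19.9 × 1.986/(12.9 + 1.986) = 2.655 V.

V_A ≈ 2.65 V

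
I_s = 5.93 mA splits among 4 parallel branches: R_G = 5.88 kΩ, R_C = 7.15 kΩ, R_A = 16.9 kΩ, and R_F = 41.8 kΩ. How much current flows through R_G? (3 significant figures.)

I ≈ 2.57 mA

Conductances: ΣG = 1/5.88 + 1/7.15 + 1/16.9 + 1/41.8 = 0.3930 (1/kΩ).
R_G takes the fraction G_k/ΣG = 0.1701/0.3930 = 0.4327, so I = 5.93 × 0.4327 = 2.566 mA.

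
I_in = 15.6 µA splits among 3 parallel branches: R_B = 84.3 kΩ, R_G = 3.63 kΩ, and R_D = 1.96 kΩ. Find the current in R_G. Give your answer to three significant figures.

I ≈ 5.39 µA

Total conductance ΣG = 1/84.3 + 1/3.63 + 1/1.96 = 0.7975 (units of 1/kΩ).
R_G takes the fraction G_k/ΣG = 0.2755/0.7975 = 0.3454, so I = 15.6 × 0.3454 = 5.388 µA.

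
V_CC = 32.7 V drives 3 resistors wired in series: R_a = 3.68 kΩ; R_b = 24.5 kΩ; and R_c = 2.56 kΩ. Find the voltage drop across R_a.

Series total: ΣR = 3.68 + 24.5 + 2.56 = 30.74 kΩ.
By the voltage-divider rule, V = 32.7 × 3.680/30.74 = 3.915 V.

V ≈ 3.91 V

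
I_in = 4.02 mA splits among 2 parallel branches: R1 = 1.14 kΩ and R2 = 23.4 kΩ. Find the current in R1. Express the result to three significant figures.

With just two branches, the current splits inversely with resistance.
So I = 4.02 × 23.4/24.54 = 3.833 mA.

I ≈ 3.83 mA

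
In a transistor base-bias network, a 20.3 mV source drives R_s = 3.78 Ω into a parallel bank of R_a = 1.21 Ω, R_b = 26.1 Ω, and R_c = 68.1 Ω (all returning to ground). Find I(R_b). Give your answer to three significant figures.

I ≈ 0.180 mA

Parallel bank: R_p = 1/(1/1.21 + 1/26.1 + 1/68.1) = 1.137 Ω.
V_A by voltage divider: V_A = 20.3 × 1.137/(3.78 + 1.137) = 4.694 mV.
I(R_b) = V_A / R_b = 4.694/26.1 = 0.1799 mA.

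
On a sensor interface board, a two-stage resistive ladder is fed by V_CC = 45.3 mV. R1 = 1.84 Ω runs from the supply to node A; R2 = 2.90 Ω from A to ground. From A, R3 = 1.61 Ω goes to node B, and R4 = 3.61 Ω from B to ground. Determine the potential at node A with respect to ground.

V_A ≈ 22.8 mV

Looking into the second stage from A: R3 + R4 = 5.220 Ω appears in parallel with R2.
R2 ‖ (R3+R4) = 1.864 Ω.
So V_A = 45.3 × 0.5033 = 22.80 mV.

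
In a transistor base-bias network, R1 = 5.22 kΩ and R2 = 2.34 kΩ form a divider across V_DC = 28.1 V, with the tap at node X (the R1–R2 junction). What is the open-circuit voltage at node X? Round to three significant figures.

V_th ≈ 8.70 V

V_th is the unloaded tap voltage: V_DC · R2/(R1+R2) = 28.1 × 0.3095 = 8.698 V.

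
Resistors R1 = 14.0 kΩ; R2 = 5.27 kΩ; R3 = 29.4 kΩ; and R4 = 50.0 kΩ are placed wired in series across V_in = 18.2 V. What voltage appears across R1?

V ≈ 2.58 V

Total series resistance ΣR = 14.0 + 5.27 + 29.4 + 50.0 = 98.67 kΩ.
V = V_in · R/ΣR = 18.2 × 0.1419 = 2.582 V.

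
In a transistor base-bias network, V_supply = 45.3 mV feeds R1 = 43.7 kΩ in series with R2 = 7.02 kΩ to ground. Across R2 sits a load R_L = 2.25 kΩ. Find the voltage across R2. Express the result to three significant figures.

First combine the lower leg with the load: R2 ‖ R_L = 1.704 kΩ.
Then V_out = V_supply · R2'/(R1 + R2') = 45.3 × 1.704/45.40 = 1.700 mV.

V_out ≈ 1.70 mV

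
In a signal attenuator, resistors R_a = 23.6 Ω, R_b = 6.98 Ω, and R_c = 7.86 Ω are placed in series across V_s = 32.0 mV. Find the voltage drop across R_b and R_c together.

ΣR = 23.6 + 6.98 + 7.86 = 38.44 Ω.
R_{R_b..R_c} = 6.98 + 7.86 = 14.84 Ω.
By the voltage-divider rule, V = 32.0 × 14.84/38.44 = 12.35 mV.

V ≈ 12.4 mV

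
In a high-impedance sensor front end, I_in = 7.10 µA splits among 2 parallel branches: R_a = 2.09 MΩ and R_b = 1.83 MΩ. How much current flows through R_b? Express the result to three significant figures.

With just two branches, the current splits inversely with resistance.
I(R_b) = 7.10 × 2.09/(2.09 + 1.83) = 7.10 × 0.5332 = 3.785 µA.

I ≈ 3.79 µA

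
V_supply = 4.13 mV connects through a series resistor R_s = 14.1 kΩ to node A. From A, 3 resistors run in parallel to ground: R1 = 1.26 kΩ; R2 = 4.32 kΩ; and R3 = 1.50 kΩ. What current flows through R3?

I ≈ 0.111 µA

Parallel bank: R_p = 1/(1/1.26 + 1/4.32 + 1/1.50) = 0.5911 kΩ.
V_A by voltage divider: V_A = 4.13 × 0.5911/(14.1 + 0.5911) = 0.1662 mV.
I(R3) = V_A / R3 = 0.1662/1.50 = 0.1108 µA.
(Equivalently: I_total = 0.2811 µA, then current-divider fraction G_k/ΣG = 0.3941.)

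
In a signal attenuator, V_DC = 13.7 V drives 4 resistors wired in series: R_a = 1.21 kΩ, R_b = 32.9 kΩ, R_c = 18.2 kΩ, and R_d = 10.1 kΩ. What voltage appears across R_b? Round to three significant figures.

Series total: ΣR = 1.21 + 32.9 + 18.2 + 10.1 = 62.41 kΩ.
V = V_DC · R/ΣR = 13.7 × 0.5272 = 7.222 V.

V ≈ 7.22 V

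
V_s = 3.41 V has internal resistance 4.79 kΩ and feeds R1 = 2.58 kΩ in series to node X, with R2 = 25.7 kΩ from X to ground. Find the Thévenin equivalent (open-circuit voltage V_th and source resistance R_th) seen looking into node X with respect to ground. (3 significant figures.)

V_th ≈ 2.65 V, R_th ≈ 5.73 kΩ

R1' = 4.79 + 2.58 = 7.370 kΩ (source resistance + R1).
With X open, the divider is unloaded: V_th = 3.41 × 25.7/33.07 = 2.650 V.
Zeroing V_s shorts the top of R1' to ground, so R_th = R1' ‖ R2 = 5.728 kΩ.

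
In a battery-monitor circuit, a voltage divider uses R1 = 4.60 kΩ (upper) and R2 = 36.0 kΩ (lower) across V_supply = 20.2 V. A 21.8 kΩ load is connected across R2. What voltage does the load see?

V_out ≈ 15.1 V

R2 ‖ R_L = (36.0 × 21.8)/(36.0 + 21.8) = 13.58 kΩ.
Voltage divider with the loaded lower leg: V_out = 20.2 × 13.58/(4.60 + 13.58) = 20.2 × 0.7469 = 15.09 V.
(Unloaded it would be 17.9 V; the load pulls it down.)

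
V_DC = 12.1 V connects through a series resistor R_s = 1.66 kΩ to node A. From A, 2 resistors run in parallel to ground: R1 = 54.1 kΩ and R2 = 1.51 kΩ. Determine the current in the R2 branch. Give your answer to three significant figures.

I ≈ 3.76 mA

Equivalent of the parallel group: R_p = 1.469 kΩ.
V_A by voltage divider: V_A = 12.1 × 1.469/(1.66 + 1.469) = 5.681 V.
I(R2) = V_A / R2 = 5.681/1.51 = 3.762 mA.
(Check via current divider: I_total = 3.867 mA; share G_k/ΣG = 0.9728 → same result.)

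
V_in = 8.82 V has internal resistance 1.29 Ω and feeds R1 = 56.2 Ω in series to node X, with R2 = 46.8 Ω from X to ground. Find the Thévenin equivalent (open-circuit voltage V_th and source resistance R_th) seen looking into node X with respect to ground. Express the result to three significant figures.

V_th ≈ 3.96 V, R_th ≈ 25.8 Ω

R1' = 1.29 + 56.2 = 57.49 Ω (source resistance + R1).
With X open, the divider is unloaded: V_th = 8.82 × 46.8/104.3 = 3.958 V.
Looking into X with the source shorted: R_th = R1'·R2/(R1'+R2) = 57.49 × 46.8/104.3 = 25.80 Ω.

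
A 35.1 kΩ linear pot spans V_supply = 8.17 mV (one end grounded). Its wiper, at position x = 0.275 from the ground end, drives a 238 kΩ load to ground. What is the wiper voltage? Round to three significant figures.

V_out ≈ 2.18 mV

Split the track: R_lower = x·R_p = 9.653 kΩ, R_upper = (1−x)·R_p = 25.45 kΩ.
R_L loads the lower segment: effective lower R = 9.276 kΩ.
V_out = 8.17 × 9.276/(25.45 + 9.276) = 2.183 mV.
(Unloaded: V_out = x·V_supply = 2.25 mV.)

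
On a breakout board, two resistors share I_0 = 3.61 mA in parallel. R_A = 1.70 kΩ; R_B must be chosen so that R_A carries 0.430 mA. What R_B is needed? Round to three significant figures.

In a two-way split, I_A/I_0 = R_B/(R_A + R_B).
With f = 0.1191, R_B = R_A · f/(1−f) = 1.70 × 0.1352 = 0.2299 kΩ.

R_B ≈ 0.230 kΩ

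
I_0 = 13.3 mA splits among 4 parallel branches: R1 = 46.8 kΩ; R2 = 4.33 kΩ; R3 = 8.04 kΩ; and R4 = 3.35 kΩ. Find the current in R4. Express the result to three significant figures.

I ≈ 5.88 mA

ΣG = 1/46.8 + 1/4.33 + 1/8.04 + 1/3.35 = 0.6752.
Current divider: I(R4) = I_0 · G_k/ΣG = 13.3 × (0.2985/0.6752) = 13.3 × 0.4421 = 5.880 mA.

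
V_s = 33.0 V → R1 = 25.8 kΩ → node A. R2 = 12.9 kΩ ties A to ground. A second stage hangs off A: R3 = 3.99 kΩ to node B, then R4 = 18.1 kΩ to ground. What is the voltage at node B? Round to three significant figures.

Looking into the second stage from A: R3 + R4 = 22.09 kΩ appears in parallel with R2.
Effective lower resistance at A: R2 ‖ 22.09 = 8.144 kΩ.
So V_A = 33.0 × 0.2399 = 7.918 V.
V_B = V_A × 0.8194 = 6.487 V.

V_B ≈ 6.49 V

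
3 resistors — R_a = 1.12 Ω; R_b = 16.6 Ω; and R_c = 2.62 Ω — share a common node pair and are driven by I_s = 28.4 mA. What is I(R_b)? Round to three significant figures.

ΣG = 1/1.12 + 1/16.6 + 1/2.62 = 1.335.
R_b takes the fraction G_k/ΣG = 0.06024/1.335 = 0.04513, so I = 28.4 × 0.04513 = 1.282 mA.

I ≈ 1.28 mA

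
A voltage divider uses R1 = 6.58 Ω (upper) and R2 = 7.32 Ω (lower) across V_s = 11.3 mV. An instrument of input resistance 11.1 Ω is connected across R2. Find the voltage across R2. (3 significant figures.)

R2 ‖ R_L = (7.32 × 11.1)/(7.32 + 11.1) = 4.411 Ω.
Then V_out = V_s · R2'/(R1 + R2') = 11.3 × 4.411/10.99 = 4.535 mV.
(Unloaded it would be 5.95 mV; the load pulls it down.)

V_out ≈ 4.54 mV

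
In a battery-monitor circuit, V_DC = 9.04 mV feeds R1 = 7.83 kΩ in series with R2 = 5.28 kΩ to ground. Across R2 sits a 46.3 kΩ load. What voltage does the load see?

First combine the lower leg with the load: R2 ‖ R_L = 4.740 kΩ.
Now apply the divider: V_out = 9.04 × 0.3771 = 3.409 mV.

V_out ≈ 3.41 mV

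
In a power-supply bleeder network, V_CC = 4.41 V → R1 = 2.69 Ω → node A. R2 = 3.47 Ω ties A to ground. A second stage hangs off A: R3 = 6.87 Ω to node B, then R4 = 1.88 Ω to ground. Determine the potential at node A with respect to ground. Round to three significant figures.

Looking into the second stage from A: R3 + R4 = 8.750 Ω appears in parallel with R2.
R2 ‖ (R3+R4) = 2.485 Ω.
First divider: V_A = V_CC · 2.485/(2.69 + 2.485) = 2.117 V.

V_A ≈ 2.12 V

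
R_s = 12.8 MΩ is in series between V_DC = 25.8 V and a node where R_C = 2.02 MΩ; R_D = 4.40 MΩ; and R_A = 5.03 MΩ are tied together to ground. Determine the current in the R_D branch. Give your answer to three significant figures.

Equivalent of the parallel group: R_p = 1.086 MΩ.
V_A by voltage divider: V_A = 25.8 × 1.086/(12.8 + 1.086) = 2.017 V.
Branch current I = V_A/R_D = 2.017/4.40 = 0.4584 µA.

I ≈ 0.458 µA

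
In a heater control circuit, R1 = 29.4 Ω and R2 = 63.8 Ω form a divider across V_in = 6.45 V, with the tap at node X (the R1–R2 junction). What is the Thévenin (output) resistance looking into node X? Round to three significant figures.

With V_in suppressed (replaced by a short), R_th = R1 ‖ R2 = (29.40 × 63.8)/(29.40 + 63.8) = 20.13 Ω.

R_th ≈ 20.1 Ω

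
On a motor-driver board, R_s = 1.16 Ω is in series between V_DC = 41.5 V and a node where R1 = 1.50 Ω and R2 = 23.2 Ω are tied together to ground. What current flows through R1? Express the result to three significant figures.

Equivalent of the parallel group: R_p = 1.409 Ω.
V_A by voltage divider: V_A = 41.5 × 1.409/(1.16 + 1.409) = 22.76 V.
Branch current I = V_A/R1 = 22.76/1.50 = 15.17 A.

I ≈ 15.2 A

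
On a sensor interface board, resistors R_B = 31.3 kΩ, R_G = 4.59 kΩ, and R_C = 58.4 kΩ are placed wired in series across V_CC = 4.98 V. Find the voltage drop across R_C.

Total series resistance ΣR = 31.3 + 4.59 + 58.4 = 94.29 kΩ.
Voltage divider: V = V_CC · (58.40 / 94.29) = 4.98 × 0.6194 = 3.084 V.

V ≈ 3.08 V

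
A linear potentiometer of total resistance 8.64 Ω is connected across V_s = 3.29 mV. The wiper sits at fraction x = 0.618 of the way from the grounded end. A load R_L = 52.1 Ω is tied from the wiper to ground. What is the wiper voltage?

The pot divides into 3.300 Ω above the wiper and 5.340 Ω below.
(x·R_p) ‖ R_L = 4.843 Ω.
V_out = 3.29 × 4.843/(3.300 + 4.843) = 1.957 mV.

V_out ≈ 1.96 mV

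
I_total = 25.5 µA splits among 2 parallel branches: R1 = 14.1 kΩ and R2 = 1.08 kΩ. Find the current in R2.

For two parallel branches, I_k = I_total · (other R)/(sum of R).
So I = 25.5 × 14.1/15.18 = 23.69 µA.

I ≈ 23.7 µA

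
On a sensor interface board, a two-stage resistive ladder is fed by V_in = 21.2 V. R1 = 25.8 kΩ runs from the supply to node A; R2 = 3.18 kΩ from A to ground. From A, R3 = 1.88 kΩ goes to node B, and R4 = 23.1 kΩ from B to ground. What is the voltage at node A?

V_A ≈ 2.09 V

Looking into the second stage from A: R3 + R4 = 24.98 kΩ appears in parallel with R2.
R2 ‖ (R3+R4) = 2.821 kΩ.
First divider: V_A = V_in · 2.821/(25.8 + 2.821) = 2.089 V.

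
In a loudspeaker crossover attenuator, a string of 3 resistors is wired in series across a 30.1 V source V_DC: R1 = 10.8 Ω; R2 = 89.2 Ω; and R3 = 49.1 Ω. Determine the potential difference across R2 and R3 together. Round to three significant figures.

Series total: ΣR = 10.8 + 89.2 + 49.1 = 149.1 Ω.
R_{R2..R3} = 89.2 + 49.1 = 138.3 Ω.
Voltage divider: V = V_DC · (138.3 / 149.1) = 30.1 × 0.9276 = 27.92 V.

V ≈ 27.9 V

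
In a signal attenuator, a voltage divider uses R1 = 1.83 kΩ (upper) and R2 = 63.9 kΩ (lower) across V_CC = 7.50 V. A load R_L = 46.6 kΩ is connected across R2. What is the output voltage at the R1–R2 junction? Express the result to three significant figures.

First combine the lower leg with the load: R2 ‖ R_L = 26.95 kΩ.
Now apply the divider: V_out = 7.50 × 0.9364 = 7.023 V.

V_out ≈ 7.02 V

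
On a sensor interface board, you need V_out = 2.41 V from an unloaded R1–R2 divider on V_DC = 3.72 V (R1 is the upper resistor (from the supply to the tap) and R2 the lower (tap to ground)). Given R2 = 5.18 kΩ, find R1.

Required fraction k = V_out/V_DC = 0.6478.
R1 = R2·(1/k − 1) = 5.18 × 0.5436 = 2.816 kΩ.

R1 ≈ 2.82 kΩ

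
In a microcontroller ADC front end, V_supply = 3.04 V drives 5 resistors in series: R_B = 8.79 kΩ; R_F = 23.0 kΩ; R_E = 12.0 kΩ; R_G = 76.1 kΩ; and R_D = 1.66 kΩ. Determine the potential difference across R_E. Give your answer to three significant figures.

V ≈ 0.300 V

ΣR = 8.79 + 23.0 + 12.0 + 76.1 + 1.66 = 121.5 kΩ.
Voltage divider: V = V_supply · (12.00 / 121.5) = 3.04 × 0.09872 = 0.3001 V.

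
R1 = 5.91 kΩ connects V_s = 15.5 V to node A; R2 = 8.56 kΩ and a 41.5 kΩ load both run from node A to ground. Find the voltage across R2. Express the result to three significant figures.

First combine the lower leg with the load: R2 ‖ R_L = 7.096 kΩ.
Then V_out = V_s · R2'/(R1 + R2') = 15.5 × 7.096/13.01 = 8.457 V.
(Unloaded it would be 9.17 V; the load pulls it down.)

V_out ≈ 8.46 V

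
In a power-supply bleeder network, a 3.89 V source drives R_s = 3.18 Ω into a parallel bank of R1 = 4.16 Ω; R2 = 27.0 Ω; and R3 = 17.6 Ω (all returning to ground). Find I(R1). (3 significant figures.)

Equivalent of the parallel group: R_p = 2.992 Ω.
V_A by voltage divider: V_A = 3.89 × 2.992/(3.18 + 2.992) = 1.886 V.
I(R1) = V_A / R1 = 1.886/4.16 = 0.4533 A.

I ≈ 0.453 A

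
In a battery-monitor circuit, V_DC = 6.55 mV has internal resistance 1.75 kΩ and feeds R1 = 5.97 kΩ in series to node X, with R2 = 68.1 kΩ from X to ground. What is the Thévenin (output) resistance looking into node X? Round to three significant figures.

R_th ≈ 6.93 kΩ

R1' = 1.75 + 5.97 = 7.720 kΩ (source resistance + R1).
Zeroing V_DC shorts the top of R1' to ground, so R_th = R1' ‖ R2 = 6.934 kΩ.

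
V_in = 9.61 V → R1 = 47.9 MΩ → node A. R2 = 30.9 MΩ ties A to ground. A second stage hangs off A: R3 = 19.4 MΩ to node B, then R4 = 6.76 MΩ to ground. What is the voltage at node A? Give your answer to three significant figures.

V_A ≈ 2.19 V

Node A sees R2 in parallel with the series input of stage 2, R3 + R4 = 26.16 MΩ.
R2 ‖ (R3+R4) = 14.17 MΩ.
First divider: V_A = V_in · 14.17/(47.9 + 14.17) = 2.193 V.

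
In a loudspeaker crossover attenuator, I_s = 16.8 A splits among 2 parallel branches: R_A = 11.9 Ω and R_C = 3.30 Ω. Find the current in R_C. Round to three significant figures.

With just two branches, the current splits inversely with resistance.
So I = 16.8 × 11.9/15.20 = 13.15 A.

I ≈ 13.2 A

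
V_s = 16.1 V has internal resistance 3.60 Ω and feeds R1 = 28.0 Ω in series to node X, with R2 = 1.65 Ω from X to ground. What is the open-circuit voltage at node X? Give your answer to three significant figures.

R1' = 3.60 + 28.0 = 31.60 Ω (source resistance + R1).
V_th is the unloaded tap voltage: V_s · R2/(R1'+R2) = 16.1 × 0.04962 = 0.7989 V.

V_th ≈ 0.799 V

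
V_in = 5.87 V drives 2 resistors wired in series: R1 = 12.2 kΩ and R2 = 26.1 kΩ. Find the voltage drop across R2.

V ≈ 4.00 V

Series total: ΣR = 12.2 + 26.1 = 38.30 kΩ.
Voltage divider: V = V_in · (26.10 / 38.30) = 5.87 × 0.6815 = 4.000 V.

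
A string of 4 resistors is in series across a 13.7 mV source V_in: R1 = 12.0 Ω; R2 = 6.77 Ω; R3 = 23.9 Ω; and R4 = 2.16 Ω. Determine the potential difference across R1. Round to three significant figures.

V ≈ 3.67 mV

Total series resistance ΣR = 12.0 + 6.77 + 23.9 + 2.16 = 44.83 Ω.
Voltage divider: V = V_in · (12.00 / 44.83) = 13.7 × 0.2677 = 3.667 mV.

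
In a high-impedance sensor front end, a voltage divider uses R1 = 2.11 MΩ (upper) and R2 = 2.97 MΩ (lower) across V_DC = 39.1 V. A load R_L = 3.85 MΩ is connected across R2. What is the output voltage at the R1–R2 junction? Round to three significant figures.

V_out ≈ 17.3 V

First combine the lower leg with the load: R2 ‖ R_L = 1.677 MΩ.
Now apply the divider: V_out = 39.1 × 0.4428 = 17.31 V.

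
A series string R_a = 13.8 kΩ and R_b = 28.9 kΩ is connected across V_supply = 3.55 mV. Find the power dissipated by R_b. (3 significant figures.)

ΣR = 42.70 kΩ → I = 3.55/42.70 = 0.08314 µA.
P = I²R = 0.006912 × 28.9 = 0.1998 nW.

P ≈ 0.200 nW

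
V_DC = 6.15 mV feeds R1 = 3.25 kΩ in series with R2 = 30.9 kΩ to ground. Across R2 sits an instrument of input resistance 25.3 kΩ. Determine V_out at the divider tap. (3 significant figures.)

The load sits in parallel with R2, giving an effective lower resistance R2' = R2·R_L/(R2+R_L) = 13.91 kΩ.
Now apply the divider: V_out = 6.15 × 0.8106 = 4.985 mV.
(Unloaded it would be 5.56 mV; the load pulls it down.)

V_out ≈ 4.99 mV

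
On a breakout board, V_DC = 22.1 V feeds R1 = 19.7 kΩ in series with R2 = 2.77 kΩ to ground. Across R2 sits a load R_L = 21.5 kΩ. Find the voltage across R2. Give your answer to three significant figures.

V_out ≈ 2.45 V

R2 ‖ R_L = (2.77 × 21.5)/(2.77 + 21.5) = 2.454 kΩ.
Then V_out = V_DC · R2'/(R1 + R2') = 22.1 × 2.454/22.15 = 2.448 V.
(Unloaded it would be 2.72 V; the load pulls it down.)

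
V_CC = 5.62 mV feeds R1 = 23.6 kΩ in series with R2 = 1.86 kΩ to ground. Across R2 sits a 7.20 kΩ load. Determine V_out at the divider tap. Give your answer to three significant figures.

R2 ‖ R_L = (1.86 × 7.20)/(1.86 + 7.20) = 1.478 kΩ.
Voltage divider with the loaded lower leg: V_out = 5.62 × 1.478/(23.6 + 1.478) = 5.62 × 0.05894 = 0.3313 mV.

V_out ≈ 0.331 mV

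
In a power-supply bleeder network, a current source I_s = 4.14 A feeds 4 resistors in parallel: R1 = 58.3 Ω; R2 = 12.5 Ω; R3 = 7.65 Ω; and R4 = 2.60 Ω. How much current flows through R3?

Total conductance ΣG = 1/58.3 + 1/12.5 + 1/7.65 + 1/2.60 = 0.6125 (units of 1/Ω).
By the current-divider rule, I = I_s · G_k/ΣG = 4.14 × 0.2134 = 0.8836 A.

I ≈ 0.884 A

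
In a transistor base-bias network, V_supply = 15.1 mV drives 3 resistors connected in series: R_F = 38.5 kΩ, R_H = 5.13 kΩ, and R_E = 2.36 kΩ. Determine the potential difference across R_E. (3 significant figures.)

Series total: ΣR = 38.5 + 5.13 + 2.36 = 45.99 kΩ.
By the voltage-divider rule, V = 15.1 × 2.360/45.99 = 0.7749 mV.

V ≈ 0.775 mV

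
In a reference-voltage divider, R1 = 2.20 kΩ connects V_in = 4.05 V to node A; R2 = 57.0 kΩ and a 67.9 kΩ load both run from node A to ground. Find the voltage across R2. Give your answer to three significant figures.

R2 ‖ R_L = (57.0 × 67.9)/(57.0 + 67.9) = 30.99 kΩ.
Voltage divider with the loaded lower leg: V_out = 4.05 × 30.99/(2.20 + 30.99) = 4.05 × 0.9337 = 3.782 V.

V_out ≈ 3.78 V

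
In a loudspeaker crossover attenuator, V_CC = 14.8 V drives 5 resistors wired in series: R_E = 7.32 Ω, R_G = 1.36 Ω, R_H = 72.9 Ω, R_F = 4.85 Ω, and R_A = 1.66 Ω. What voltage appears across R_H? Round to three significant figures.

ΣR = 7.32 + 1.36 + 72.9 + 4.85 + 1.66 = 88.09 Ω.
By the voltage-divider rule, V = 14.8 × 72.90/88.09 = 12.25 V.

V ≈ 12.2 V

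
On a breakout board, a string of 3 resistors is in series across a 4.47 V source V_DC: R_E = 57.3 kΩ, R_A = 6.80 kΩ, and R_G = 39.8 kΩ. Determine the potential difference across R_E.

V ≈ 2.47 V

Total series resistance ΣR = 57.3 + 6.80 + 39.8 = 103.9 kΩ.
V = V_DC · R/ΣR = 4.47 × 0.5515 = 2.465 V.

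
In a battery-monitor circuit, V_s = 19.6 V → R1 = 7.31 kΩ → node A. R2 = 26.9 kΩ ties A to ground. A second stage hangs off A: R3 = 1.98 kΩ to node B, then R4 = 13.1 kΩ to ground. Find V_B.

Looking into the second stage from A: R3 + R4 = 15.08 kΩ appears in parallel with R2.
Effective lower resistance at A: R2 ‖ 15.08 = 9.663 kΩ.
So V_A = 19.6 × 0.5693 = 11.16 V.
Stage 2 is unloaded, so V_B = V_A · R4/(R3+R4) = 11.16 × 13.1/15.08 = 9.693 V.

V_B ≈ 9.69 V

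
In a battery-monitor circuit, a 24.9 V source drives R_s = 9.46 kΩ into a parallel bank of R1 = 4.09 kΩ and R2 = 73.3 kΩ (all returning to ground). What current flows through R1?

Combine the parallel branches: R_p = (1/4.09 + 1/73.3)⁻¹ = 3.874 kΩ.
V_A by voltage divider: V_A = 24.9 × 3.874/(9.46 + 3.874) = 7.234 V.
I(R1) = V_A / R1 = 7.234/4.09 = 1.769 mA.

I ≈ 1.77 mA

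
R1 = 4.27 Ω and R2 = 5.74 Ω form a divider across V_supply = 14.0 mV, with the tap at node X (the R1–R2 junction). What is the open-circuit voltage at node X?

Open-circuit (no load on X): V_th = V_supply · R2/(R1 + R2) = 14.0 × 5.74/(4.270 + 5.74) = 8.028 mV.

V_th ≈ 8.03 mV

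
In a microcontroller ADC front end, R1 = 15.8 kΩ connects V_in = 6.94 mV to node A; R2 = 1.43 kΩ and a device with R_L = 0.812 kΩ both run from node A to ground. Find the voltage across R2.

V_out ≈ 0.220 mV

R2 ‖ R_L = (1.43 × 0.812)/(1.43 + 0.812) = 0.5179 kΩ.
Now apply the divider: V_out = 6.94 × 0.03174 = 0.2203 mV.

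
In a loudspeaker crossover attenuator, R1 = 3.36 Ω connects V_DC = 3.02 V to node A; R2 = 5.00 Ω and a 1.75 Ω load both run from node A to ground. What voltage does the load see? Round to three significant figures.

V_out ≈ 0.841 V

The load sits in parallel with R2, giving an effective lower resistance R2' = R2·R_L/(R2+R_L) = 1.296 Ω.
Now apply the divider: V_out = 3.02 × 0.2784 = 0.8408 V.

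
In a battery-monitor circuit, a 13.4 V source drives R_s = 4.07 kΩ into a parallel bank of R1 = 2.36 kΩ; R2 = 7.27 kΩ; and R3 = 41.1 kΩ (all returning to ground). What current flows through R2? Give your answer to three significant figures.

Combine the parallel branches: R_p = (1/2.36 + 1/7.27 + 1/41.1)⁻¹ = 1.708 kΩ.
V_A by voltage divider: V_A = 13.4 × 1.708/(4.07 + 1.708) = 3.960 V.
Branch current I = V_A/R2 = 3.960/7.27 = 0.5448 mA.

I ≈ 0.545 mA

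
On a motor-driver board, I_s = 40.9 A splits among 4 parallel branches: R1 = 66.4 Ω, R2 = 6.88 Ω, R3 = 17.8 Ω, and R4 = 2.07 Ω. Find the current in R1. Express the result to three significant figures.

I ≈ 0.880 A

Total conductance ΣG = 1/66.4 + 1/6.88 + 1/17.8 + 1/2.07 = 0.6997 (units of 1/Ω).
By the current-divider rule, I = I_s · G_k/ΣG = 40.9 × 0.02152 = 0.8804 A.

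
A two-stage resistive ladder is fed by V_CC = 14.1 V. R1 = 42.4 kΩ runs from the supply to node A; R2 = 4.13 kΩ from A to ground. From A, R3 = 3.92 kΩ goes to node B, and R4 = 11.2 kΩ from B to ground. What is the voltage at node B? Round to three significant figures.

Node A sees R2 in parallel with the series input of stage 2, R3 + R4 = 15.12 kΩ.
Effective lower resistance at A: R2 ‖ 15.12 = 3.244 kΩ.
First divider: V_A = V_CC · 3.244/(42.4 + 3.244) = 1.002 V.
Then the unloaded second divider: V_B = V_A × R4/(R3+R4) = 1.002 × 0.7407 = 0.7423 V.

V_B ≈ 0.742 V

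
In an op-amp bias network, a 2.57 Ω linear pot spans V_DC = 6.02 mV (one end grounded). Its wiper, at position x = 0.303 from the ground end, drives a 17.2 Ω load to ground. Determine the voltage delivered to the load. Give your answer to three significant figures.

Split the track: R_lower = x·R_p = 0.7787 Ω, R_upper = (1−x)·R_p = 1.791 Ω.
Lower segment in parallel with the load: 0.7787 ‖ 17.2 = 0.7450 Ω.
V_out = 6.02 × 0.7450/(1.791 + 0.7450) = 1.768 mV.
(Unloaded: V_out = x·V_DC = 1.82 mV.)

V_out ≈ 1.77 mV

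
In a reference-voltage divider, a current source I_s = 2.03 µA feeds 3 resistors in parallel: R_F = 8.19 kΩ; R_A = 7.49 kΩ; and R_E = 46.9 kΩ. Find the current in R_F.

I ≈ 0.895 µA

ΣG = 1/8.19 + 1/7.49 + 1/46.9 = 0.2769.
By the current-divider rule, I = I_s · G_k/ΣG = 2.03 × 0.4409 = 0.8950 µA.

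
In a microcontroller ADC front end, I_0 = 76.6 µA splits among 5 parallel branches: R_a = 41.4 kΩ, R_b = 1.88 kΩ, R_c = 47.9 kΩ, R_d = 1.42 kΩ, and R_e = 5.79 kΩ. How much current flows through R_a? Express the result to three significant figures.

I ≈ 1.27 µA

Conductances: ΣG = 1/41.4 + 1/1.88 + 1/47.9 + 1/1.42 + 1/5.79 = 1.454 (1/kΩ).
R_a takes the fraction G_k/ΣG = 0.02415/1.454 = 0.01661, so I = 76.6 × 0.01661 = 1.273 µA.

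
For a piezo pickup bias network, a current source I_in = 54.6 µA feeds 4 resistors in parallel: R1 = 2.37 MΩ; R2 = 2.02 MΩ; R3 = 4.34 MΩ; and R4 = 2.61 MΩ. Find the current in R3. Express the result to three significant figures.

Conductances: ΣG = 1/2.37 + 1/2.02 + 1/4.34 + 1/2.61 = 1.531 (1/MΩ).
Current divider: I(R3) = I_in · G_k/ΣG = 54.6 × (0.2304/1.531) = 54.6 × 0.1505 = 8.220 µA.

I ≈ 8.22 µA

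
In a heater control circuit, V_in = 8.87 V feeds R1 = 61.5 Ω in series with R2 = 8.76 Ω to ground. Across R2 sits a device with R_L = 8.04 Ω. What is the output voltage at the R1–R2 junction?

First combine the lower leg with the load: R2 ‖ R_L = 4.192 Ω.
Now apply the divider: V_out = 8.87 × 0.06382 = 0.5661 V.

V_out ≈ 0.566 V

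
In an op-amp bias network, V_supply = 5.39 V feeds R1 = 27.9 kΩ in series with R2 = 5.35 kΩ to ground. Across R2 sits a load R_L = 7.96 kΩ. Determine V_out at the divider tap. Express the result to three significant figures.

The load sits in parallel with R2, giving an effective lower resistance R2' = R2·R_L/(R2+R_L) = 3.200 kΩ.
Now apply the divider: V_out = 5.39 × 0.1029 = 0.5545 V.

V_out ≈ 0.555 V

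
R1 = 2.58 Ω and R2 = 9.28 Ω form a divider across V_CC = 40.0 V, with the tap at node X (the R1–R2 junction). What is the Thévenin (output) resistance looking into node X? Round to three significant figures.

With V_CC suppressed (replaced by a short), R_th = R1 ‖ R2 = (2.580 × 9.28)/(2.580 + 9.28) = 2.019 Ω.

R_th ≈ 2.02 Ω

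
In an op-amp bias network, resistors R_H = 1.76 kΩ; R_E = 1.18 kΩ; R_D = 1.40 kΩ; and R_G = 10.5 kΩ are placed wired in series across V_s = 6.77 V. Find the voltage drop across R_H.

Series total: ΣR = 1.76 + 1.18 + 1.40 + 10.5 = 14.84 kΩ.
Voltage divider: V = V_s · (1.760 / 14.84) = 6.77 × 0.1186 = 0.8029 V.

V ≈ 0.803 V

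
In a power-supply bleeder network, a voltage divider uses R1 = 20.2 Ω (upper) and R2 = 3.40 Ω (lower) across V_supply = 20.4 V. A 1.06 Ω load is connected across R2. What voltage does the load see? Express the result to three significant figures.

First combine the lower leg with the load: R2 ‖ R_L = 0.8081 Ω.
Voltage divider with the loaded lower leg: V_out = 20.4 × 0.8081/(20.2 + 0.8081) = 20.4 × 0.03846 = 0.7847 V.
(Unloaded it would be 2.94 V; the load pulls it down.)

V_out ≈ 0.785 V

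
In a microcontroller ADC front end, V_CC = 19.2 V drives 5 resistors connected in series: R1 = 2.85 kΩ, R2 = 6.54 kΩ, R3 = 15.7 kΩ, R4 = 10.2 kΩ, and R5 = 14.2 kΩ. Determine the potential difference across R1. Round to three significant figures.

ΣR = 2.85 + 6.54 + 15.7 + 10.2 + 14.2 = 49.49 kΩ.
Voltage divider: V = V_CC · (2.850 / 49.49) = 19.2 × 0.05759 = 1.106 V.

V ≈ 1.11 V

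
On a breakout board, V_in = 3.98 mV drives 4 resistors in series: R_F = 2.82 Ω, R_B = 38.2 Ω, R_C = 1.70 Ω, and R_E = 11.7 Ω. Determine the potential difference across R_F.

V ≈ 0.206 mV

ΣR = 2.82 + 38.2 + 1.70 + 11.7 = 54.42 Ω.
By the voltage-divider rule, V = 3.98 × 2.820/54.42 = 0.2062 mV.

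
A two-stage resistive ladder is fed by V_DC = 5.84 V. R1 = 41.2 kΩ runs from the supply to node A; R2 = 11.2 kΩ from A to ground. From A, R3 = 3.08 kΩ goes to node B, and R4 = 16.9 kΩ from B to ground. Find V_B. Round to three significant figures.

V_B ≈ 0.733 V

Looking into the second stage from A: R3 + R4 = 19.98 kΩ appears in parallel with R2.
Effective lower resistance at A: R2 ‖ 19.98 = 7.177 kΩ.
First divider: V_A = V_DC · 7.177/(41.2 + 7.177) = 0.8664 V.
Stage 2 is unloaded, so V_B = V_A · R4/(R3+R4) = 0.8664 × 16.9/19.98 = 0.7328 V.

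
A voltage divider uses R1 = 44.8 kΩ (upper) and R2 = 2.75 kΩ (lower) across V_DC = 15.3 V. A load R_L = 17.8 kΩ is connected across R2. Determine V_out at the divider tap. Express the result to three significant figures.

First combine the lower leg with the load: R2 ‖ R_L = 2.382 kΩ.
Now apply the divider: V_out = 15.3 × 0.05049 = 0.7724 V.

V_out ≈ 0.772 V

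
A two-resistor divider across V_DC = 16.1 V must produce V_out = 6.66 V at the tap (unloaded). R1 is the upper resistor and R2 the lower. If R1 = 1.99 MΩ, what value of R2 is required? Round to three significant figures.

The divider ratio is R2/(R1+R2) = 6.66/16.1 = 0.4137.
R2 = R1 · 0.4137/(1 − 0.4137) = 1.404 MΩ.

R2 ≈ 1.40 MΩ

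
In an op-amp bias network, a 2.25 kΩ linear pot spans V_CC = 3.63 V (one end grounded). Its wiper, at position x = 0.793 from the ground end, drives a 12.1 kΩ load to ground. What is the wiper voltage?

V_out ≈ 2.79 V

Split the track: R_lower = x·R_p = 1.784 kΩ, R_upper = (1−x)·R_p = 0.4657 kΩ.
Lower segment in parallel with the load: 1.784 ‖ 12.1 = 1.555 kΩ.
V_out = 3.63 × 1.555/(0.4657 + 1.555) = 2.793 V.
(Unloaded: V_out = x·V_CC = 2.88 V.)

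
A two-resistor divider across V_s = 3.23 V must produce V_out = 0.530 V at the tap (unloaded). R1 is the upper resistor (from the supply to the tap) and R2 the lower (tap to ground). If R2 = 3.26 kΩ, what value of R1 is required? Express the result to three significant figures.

R1 ≈ 16.6 kΩ

Required fraction k = V_out/V_s = 0.1641.
R1 = R2·(1/k − 1) = 3.26 × 5.094 = 16.61 kΩ.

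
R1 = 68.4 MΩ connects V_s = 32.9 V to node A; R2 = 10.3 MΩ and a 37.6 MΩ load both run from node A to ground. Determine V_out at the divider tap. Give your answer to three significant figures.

V_out ≈ 3.48 V

R2 ‖ R_L = (10.3 × 37.6)/(10.3 + 37.6) = 8.085 MΩ.
Then V_out = V_s · R2'/(R1 + R2') = 32.9 × 8.085/76.49 = 3.478 V.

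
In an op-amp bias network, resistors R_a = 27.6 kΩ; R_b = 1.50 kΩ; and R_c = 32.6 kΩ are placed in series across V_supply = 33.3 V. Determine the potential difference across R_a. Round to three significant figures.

Total series resistance ΣR = 27.6 + 1.50 + 32.6 = 61.70 kΩ.
By the voltage-divider rule, V = 33.3 × 27.60/61.70 = 14.90 V.

V ≈ 14.9 V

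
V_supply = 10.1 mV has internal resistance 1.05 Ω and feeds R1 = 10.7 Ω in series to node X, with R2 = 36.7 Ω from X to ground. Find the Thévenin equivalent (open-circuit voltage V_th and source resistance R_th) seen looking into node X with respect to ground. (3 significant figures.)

R1' = 1.05 + 10.7 = 11.75 Ω (source resistance + R1).
With X open, the divider is unloaded: V_th = 10.1 × 36.7/48.45 = 7.651 mV.
With V_supply suppressed (replaced by a short), R_th = R1' ‖ R2 = (11.75 × 36.7)/(11.75 + 36.7) = 8.900 Ω.

V_th ≈ 7.65 mV, R_th ≈ 8.90 Ω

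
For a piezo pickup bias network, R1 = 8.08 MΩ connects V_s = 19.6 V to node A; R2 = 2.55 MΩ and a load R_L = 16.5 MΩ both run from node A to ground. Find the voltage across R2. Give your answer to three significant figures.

V_out ≈ 4.21 V

R2 ‖ R_L = (2.55 × 16.5)/(2.55 + 16.5) = 2.209 MΩ.
Then V_out = V_s · R2'/(R1 + R2') = 19.6 × 2.209/10.29 = 4.208 V.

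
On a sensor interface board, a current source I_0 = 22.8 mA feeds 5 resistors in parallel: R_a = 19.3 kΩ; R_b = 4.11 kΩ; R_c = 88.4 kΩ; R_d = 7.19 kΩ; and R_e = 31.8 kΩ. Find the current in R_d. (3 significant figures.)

ΣG = 1/19.3 + 1/4.11 + 1/88.4 + 1/7.19 + 1/31.8 = 0.4770.
Current divider: I(R_d) = I_0 · G_k/ΣG = 22.8 × (0.1391/0.4770) = 22.8 × 0.2916 = 6.648 mA.

I ≈ 6.65 mA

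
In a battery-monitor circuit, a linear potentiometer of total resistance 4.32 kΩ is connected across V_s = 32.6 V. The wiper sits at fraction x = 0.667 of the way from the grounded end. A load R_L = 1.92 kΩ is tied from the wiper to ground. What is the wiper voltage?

V_out ≈ 14.5 V

Split the track: R_lower = x·R_p = 2.881 kΩ, R_upper = (1−x)·R_p = 1.439 kΩ.
Lower segment in parallel with the load: 2.881 ‖ 1.92 = 1.152 kΩ.
V_out = 32.6 × 1.152/(1.439 + 1.152) = 14.50 V.
(Unloaded: V_out = x·V_s = 21.7 V.)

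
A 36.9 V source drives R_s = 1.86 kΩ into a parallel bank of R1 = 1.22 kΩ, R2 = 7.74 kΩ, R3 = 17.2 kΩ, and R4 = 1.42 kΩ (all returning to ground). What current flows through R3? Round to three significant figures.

I ≈ 0.513 mA

Equivalent of the parallel group: R_p = 0.5844 kΩ.
V_A by voltage divider: V_A = 36.9 × 0.5844/(1.86 + 0.5844) = 8.822 V.
I(R3) = V_A / R3 = 8.822/17.2 = 0.5129 mA.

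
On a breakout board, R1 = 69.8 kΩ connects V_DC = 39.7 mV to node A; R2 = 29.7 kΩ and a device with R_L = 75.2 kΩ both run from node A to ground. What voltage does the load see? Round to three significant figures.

First combine the lower leg with the load: R2 ‖ R_L = 21.29 kΩ.
Now apply the divider: V_out = 39.7 × 0.2337 = 9.279 mV.

V_out ≈ 9.28 mV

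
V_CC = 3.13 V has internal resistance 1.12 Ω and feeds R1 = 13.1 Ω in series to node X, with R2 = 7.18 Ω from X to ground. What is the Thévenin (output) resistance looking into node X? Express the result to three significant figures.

R1' = 1.12 + 13.1 = 14.22 Ω (source resistance + R1).
Looking into X with the source shorted: R_th = R1'·R2/(R1'+R2) = 14.22 × 7.18/21.40 = 4.771 Ω.

R_th ≈ 4.77 Ω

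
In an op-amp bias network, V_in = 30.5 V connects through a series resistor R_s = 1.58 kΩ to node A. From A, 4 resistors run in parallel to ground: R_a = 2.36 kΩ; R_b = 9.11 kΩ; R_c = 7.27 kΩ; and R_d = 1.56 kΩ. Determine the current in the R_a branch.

Parallel bank: R_p = 1/(1/2.36 + 1/9.11 + 1/7.27 + 1/1.56) = 0.7622 kΩ.
V_A = 30.5 × 0.7622/2.342 = 9.925 V.
Branch current I = V_A/R_a = 9.925/2.36 = 4.205 mA.
(Check via current divider: I_total = 13.02 mA; share G_k/ΣG = 0.3229 → same result.)

I ≈ 4.21 mA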